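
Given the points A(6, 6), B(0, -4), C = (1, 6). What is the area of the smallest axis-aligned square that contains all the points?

The bounding box has width 6 and height 10.
An axis-aligned square enclosing the set must have side ≥ max(width, height).
So the minimum side is max(6, 10) = 10.
Area = 10² = 100.

100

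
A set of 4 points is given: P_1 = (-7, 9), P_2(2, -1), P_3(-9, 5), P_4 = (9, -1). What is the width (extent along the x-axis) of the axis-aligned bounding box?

18

max x = 9, min x = -9, so width = 18.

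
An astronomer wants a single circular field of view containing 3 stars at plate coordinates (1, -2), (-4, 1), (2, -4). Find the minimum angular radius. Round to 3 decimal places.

Call the three points A, B, C in the order given.
Side lengths²: AB² = 34, AC² = 5, BC² = 61.
Since BC² = 61 ≥ 34 + 5 = 39, the angle opposite BC is not acute, so the smallest enclosing circle has BC as diameter.
Centre = midpoint of BC = (-1, -1.5), r² = 61/4 = 15.25.
r = √(15.25) ≈ 3.905.

3.905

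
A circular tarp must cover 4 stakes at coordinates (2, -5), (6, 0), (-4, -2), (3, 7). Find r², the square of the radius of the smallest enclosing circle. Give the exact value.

The minimum enclosing circle of a finite set is fixed by two of the points (as a diameter) or three (as a circumcircle).
The minimum enclosing circle is determined by three boundary points: (2, -5), (-4, -2), (3, 7).
Their circumcentre is (1.3, 1.1) with r² = 37.7.
The farthest remaining point (6, 0) is at distance² 23.3 ≤ 37.7.

37.7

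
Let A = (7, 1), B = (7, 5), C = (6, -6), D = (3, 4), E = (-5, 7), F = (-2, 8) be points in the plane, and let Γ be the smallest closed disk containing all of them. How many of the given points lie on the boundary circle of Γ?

The minimum enclosing circle of a finite set is fixed by two of the points (as a diameter) or three (as a circumcircle).
The farthest pair is C–E with squared distance 290. The circle on this segment as diameter has centre (0.5, 0.5) and r² = 290/4 = 72.5.
Check A: distance² to centre = 42.5 ≤ 72.5, so it lies inside.
All remaining points lie in this disk, and no smaller disk contains both endpoints, so this is the minimum enclosing circle.
The points at distance exactly r from the centre are C, E — 2 points.

2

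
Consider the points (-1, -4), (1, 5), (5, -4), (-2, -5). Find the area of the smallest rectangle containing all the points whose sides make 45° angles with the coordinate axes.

In coordinates u = x + y, v = x − y the rectangle is axis-aligned; the map (x,y)→(u,v) scales areas by 2.
u-values: -5, 6, 1, -7; range = 6 − (-7) = 13.
v-values: 3, -4, 9, 3; range = 9 − (-4) = 13.
Area = (13 × 13) / 2 = 84.5.

84.5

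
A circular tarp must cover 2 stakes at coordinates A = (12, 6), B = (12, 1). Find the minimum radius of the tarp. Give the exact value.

2.5

The smallest circle enclosing two points has them as diameter endpoints.
Centre = midpoint = (12, 3.5); r² = |AB|²/4 = 25/4 = 6.25.
r = √(6.25) = 2.5.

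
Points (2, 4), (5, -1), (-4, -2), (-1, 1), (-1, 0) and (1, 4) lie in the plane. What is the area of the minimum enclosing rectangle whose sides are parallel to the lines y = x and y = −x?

In coordinates u = x + y, v = x − y the rectangle is axis-aligned; the map (x,y)→(u,v) scales areas by 2.
u-values: 6, 4, -6, 0, -1, 5; range = 6 − (-6) = 12.
v-values: -2, 6, -2, -2, -1, -3; range = 6 − (-3) = 9.
Area = (12 × 9) / 2 = 54.

54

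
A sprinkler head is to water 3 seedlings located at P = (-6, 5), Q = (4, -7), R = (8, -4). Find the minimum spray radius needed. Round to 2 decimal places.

8.32

Side lengths²: PQ² = 244, PR² = 277, QR² = 25.
Since PR² = 277 ≥ 244 + 25 = 269, the angle opposite PR is not acute, so the smallest enclosing circle has PR as diameter.
Centre = midpoint of PR = (1, 0.5), r² = 277/4 = 69.25.
r = √(69.25) ≈ 8.32.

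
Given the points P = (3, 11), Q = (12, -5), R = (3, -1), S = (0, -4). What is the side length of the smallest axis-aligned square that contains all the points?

16

The bounding box has width 12 and height 16.
An axis-aligned square enclosing the set must have side ≥ max(width, height).
So the minimum side is max(12, 16) = 16.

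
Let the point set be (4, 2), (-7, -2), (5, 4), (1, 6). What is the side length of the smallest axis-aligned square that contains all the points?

The bounding box has width 12 and height 8.
An axis-aligned square enclosing the set must have side ≥ max(width, height).
So the minimum side is max(12, 8) = 12.

12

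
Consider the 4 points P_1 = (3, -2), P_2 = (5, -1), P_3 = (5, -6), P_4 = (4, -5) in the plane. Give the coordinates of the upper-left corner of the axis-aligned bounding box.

(3, -1)

x-range [3, 5], y-range [-6, -1].
The upper-left corner is (3, -1).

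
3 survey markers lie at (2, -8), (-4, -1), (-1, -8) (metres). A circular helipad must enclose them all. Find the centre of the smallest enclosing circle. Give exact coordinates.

(-1, -4.5)

Call the three points A, B, C in the order given.
Side lengths²: AB² = 85, AC² = 9, BC² = 58.
Since AB² = 85 ≥ 58 + 9 = 67, the angle opposite AB is not acute, so the smallest enclosing circle has AB as diameter.
Centre = midpoint of AB = (-1, -4.5), r² = 85/4 = 21.25.
Centre = (-1, -4.5).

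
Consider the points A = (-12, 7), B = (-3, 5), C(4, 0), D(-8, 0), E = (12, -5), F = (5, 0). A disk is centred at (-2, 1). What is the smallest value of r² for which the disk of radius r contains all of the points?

The required radius is the distance from (-2, 1) to the farthest point.
Squared distances: 136, 17, 37, 37, 232, 50.
Maximum is 232, attained at E.

232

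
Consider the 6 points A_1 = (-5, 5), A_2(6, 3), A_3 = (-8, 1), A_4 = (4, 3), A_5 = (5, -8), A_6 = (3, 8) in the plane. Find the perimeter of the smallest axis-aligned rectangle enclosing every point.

Width = max x − min x = 6 − (-8) = 14.
Height = max y − min y = 8 − (-8) = 16.
Perimeter = 2(14 + 16) = 60.

60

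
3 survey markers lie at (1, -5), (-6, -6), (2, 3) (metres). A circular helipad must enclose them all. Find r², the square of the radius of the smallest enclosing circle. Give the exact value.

36.25

Call the three points A, B, C in the order given.
Side lengths²: AB² = 50, AC² = 65, BC² = 145.
Since BC² = 145 ≥ 65 + 50 = 115, the angle opposite BC is not acute, so the smallest enclosing circle has BC as diameter.
Centre = midpoint of BC = (-2, -1.5), r² = 145/4 = 36.25.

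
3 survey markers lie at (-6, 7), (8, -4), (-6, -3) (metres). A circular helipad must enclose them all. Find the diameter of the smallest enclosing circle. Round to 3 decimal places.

17.804

Call the three points A, B, C in the order given.
Side lengths²: AB² = 317, AC² = 100, BC² = 197.
Since AB² = 317 ≥ 197 + 100 = 297, the angle opposite AB is not acute, so the smallest enclosing circle has AB as diameter.
Centre = midpoint of AB = (1, 1.5), r² = 317/4 = 79.25.
Diameter = 2r = 2√(79.25) ≈ 17.804.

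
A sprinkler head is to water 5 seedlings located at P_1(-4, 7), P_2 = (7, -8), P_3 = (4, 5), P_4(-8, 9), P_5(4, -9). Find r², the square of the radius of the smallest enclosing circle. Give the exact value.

128.5

By Welzl's lemma the MEC is supported by two points (diametrically opposite) or three points (on a circumcircle).
The farthest pair is P_2–P_4 with squared distance 514. The circle on this segment as diameter has centre (-0.5, 0.5) and r² = 514/4 = 128.5.
Check P_1: distance² to centre = 54.5 ≤ 128.5, so it lies inside.
All remaining points lie in this disk, and no smaller disk contains both endpoints, so this is the minimum enclosing circle.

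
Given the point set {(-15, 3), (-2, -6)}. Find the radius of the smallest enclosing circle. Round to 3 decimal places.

The smallest circle enclosing two points has them as diameter endpoints.
Centre = midpoint = (-8.5, -1.5); r² = |(-15, 3)−(-2, -6)|²/4 = 250/4 = 62.5.
r = √(62.5) ≈ 7.906.

7.906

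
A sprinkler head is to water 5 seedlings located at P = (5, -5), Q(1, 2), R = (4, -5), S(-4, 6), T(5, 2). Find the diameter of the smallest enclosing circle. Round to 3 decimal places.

14.213

A smallest enclosing disk is always determined by at most three of the input points on its boundary.
The farthest pair is P–S with squared distance 202. The circle on this segment as diameter has centre (0.5, 0.5) and r² = 202/4 = 50.5.
Check Q: distance² to centre = 2.5 ≤ 50.5, so it lies inside.
All remaining points lie in this disk, and no smaller disk contains both endpoints, so this is the minimum enclosing circle.
Diameter = 2r = 2√(50.5) ≈ 14.213.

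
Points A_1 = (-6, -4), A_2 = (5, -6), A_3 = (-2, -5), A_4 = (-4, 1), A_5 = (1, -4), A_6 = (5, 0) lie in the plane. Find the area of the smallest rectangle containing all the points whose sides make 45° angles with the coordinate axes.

120

In coordinates u = x + y, v = x − y the rectangle is axis-aligned; the map (x,y)→(u,v) scales areas by 2.
u-values: -10, -1, -7, -3, -3, 5; range = 5 − (-10) = 15.
v-values: -2, 11, 3, -5, 5, 5; range = 11 − (-5) = 16.
Area = (15 × 16) / 2 = 120.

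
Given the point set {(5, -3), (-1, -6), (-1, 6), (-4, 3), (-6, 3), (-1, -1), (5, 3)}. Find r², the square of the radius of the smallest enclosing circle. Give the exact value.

The minimum enclosing circle of a finite set is fixed by two of the points (as a diameter) or three (as a circumcircle).
The farthest pair is (5, -3)–(-6, 3) with squared distance 157. The circle on this segment as diameter has centre (-0.5, 0) and r² = 157/4 = 39.25.
Check (-1, -6): distance² to centre = 36.25 ≤ 39.25, so it lies inside.
All remaining points lie in this disk, and no smaller disk contains both endpoints, so this is the minimum enclosing circle.

39.25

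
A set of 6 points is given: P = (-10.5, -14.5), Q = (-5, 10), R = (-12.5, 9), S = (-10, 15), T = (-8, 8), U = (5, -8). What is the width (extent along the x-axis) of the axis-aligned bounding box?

max x = 5, min x = -12.5, so width = 17.5.

17.5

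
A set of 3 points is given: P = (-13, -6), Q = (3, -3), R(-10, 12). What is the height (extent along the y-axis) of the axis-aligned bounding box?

18

max y = 12, min y = -6, so height = 18.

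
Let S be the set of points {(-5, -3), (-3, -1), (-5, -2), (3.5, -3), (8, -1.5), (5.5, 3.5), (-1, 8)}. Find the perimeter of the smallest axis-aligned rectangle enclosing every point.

Width = max x − min x = 8 − (-5) = 13.
Height = max y − min y = 8 − (-3) = 11.
Perimeter = 2(13 + 11) = 48.

48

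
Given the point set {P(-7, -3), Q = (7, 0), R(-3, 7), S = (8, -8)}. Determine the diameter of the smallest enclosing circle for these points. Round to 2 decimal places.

By Welzl's lemma the MEC is supported by two points (diametrically opposite) or three points (on a circumcircle).
The minimum enclosing circle is determined by three boundary points: P, R, S.
Their circumcentre is (35/17, -14/17) with r² = 25085/289.
The farthest remaining point Q is at distance² 7252/289 ≤ 25085/289.
Diameter = 2r = 2√(25085/289) ≈ 18.63.

18.63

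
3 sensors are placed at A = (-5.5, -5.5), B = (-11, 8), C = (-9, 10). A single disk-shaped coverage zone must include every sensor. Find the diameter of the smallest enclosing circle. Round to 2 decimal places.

15.89

Side lengths²: AB² = 212.5, AC² = 252.5, BC² = 8.
Since AC² = 252.5 ≥ 212.5 + 8 = 220.5, the angle opposite AC is not acute, so the smallest enclosing circle has AC as diameter.
Centre = midpoint of AC = (-7.25, 2.25), r² = 252.5/4 = 63.125.
Diameter = 2r = 2√(63.125) ≈ 15.89.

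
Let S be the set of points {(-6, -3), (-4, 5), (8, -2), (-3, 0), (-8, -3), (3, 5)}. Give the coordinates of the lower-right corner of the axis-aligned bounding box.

x-range [-8, 8], y-range [-3, 5].
The lower-right corner is (8, -3).

(8, -3)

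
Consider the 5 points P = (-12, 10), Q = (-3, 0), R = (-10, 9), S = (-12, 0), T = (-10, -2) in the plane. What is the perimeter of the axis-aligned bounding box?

42

Width = max x − min x = -3 − (-12) = 9.
Height = max y − min y = 10 − (-2) = 12.
Perimeter = 2(9 + 12) = 42.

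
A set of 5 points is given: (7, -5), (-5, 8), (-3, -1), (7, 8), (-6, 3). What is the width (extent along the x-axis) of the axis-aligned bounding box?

13

max x = 7, min x = -6, so width = 13.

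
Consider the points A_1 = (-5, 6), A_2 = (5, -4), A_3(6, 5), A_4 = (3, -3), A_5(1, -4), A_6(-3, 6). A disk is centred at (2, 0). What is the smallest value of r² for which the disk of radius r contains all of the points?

85

The required radius is the distance from (2, 0) to the farthest point.
Squared distances: 85, 25, 41, 10, 17, 61.
Maximum is 85, attained at A_1.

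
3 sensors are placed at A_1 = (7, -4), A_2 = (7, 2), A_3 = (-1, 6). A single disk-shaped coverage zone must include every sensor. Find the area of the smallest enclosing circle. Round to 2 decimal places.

Side lengths²: A_1A_2² = 36, A_1A_3² = 164, A_2A_3² = 80.
Since A_1A_3² = 164 ≥ 80 + 36 = 116, the angle opposite A_1A_3 is not acute, so the smallest enclosing circle has A_1A_3 as diameter.
Centre = midpoint of A_1A_3 = (3, 1), r² = 164/4 = 41.
Area = π·r² = π·41 ≈ 128.81.

128.81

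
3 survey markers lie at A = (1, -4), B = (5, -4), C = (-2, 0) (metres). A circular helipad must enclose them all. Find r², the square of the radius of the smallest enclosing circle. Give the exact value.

16.25

Side lengths²: AB² = 16, AC² = 25, BC² = 65.
Since BC² = 65 ≥ 25 + 16 = 41, the angle opposite BC is not acute, so the smallest enclosing circle has BC as diameter.
Centre = midpoint of BC = (1.5, -2), r² = 65/4 = 16.25.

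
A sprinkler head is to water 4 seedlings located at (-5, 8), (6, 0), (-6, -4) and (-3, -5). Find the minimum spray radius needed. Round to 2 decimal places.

7.40

A smallest enclosing disk is always determined by at most three of the input points on its boundary.
The minimum enclosing circle is determined by three boundary points: (-5, 8), (6, 0), (-6, -4).
Their circumcentre is (-17/14, 23/14) with r² = 5365/98.
The farthest remaining point (-3, -5) is at distance² 4637/98 ≤ 5365/98.
r = √(5365/98) ≈ 7.40.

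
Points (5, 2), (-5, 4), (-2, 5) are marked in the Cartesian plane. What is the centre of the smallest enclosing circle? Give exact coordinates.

Call the three points A, B, C in the order given.
Side lengths²: AB² = 104, AC² = 58, BC² = 10.
Since AB² = 104 ≥ 58 + 10 = 68, the angle opposite AB is not acute, so the smallest enclosing circle has AB as diameter.
Centre = midpoint of AB = (0, 3), r² = 104/4 = 26.
Centre = (0, 3).

(0, 3)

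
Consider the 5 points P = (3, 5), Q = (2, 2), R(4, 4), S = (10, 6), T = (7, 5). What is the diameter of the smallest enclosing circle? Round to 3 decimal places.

8.944

The minimum enclosing circle of a finite set is fixed by two of the points (as a diameter) or three (as a circumcircle).
The farthest pair is Q–S with squared distance 80. The circle on this segment as diameter has centre (6, 4) and r² = 80/4 = 20.
Check P: distance² to centre = 10 ≤ 20, so it lies inside.
All remaining points lie in this disk, and no smaller disk contains both endpoints, so this is the minimum enclosing circle.
Diameter = 2r = 2√20 ≈ 8.944.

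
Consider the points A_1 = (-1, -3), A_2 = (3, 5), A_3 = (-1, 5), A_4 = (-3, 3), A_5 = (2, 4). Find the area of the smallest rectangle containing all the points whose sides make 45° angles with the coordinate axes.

In coordinates u = x + y, v = x − y the rectangle is axis-aligned; the map (x,y)→(u,v) scales areas by 2.
u-values: -4, 8, 4, 0, 6; range = 8 − (-4) = 12.
v-values: 2, -2, -6, -6, -2; range = 2 − (-6) = 8.
Area = (12 × 8) / 2 = 48.

48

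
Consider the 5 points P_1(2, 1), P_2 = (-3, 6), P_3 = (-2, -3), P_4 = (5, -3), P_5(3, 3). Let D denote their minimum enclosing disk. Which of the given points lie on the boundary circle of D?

A smallest enclosing disk is always determined by at most three of the input points on its boundary.
The farthest pair is P_2–P_4 with squared distance 145. The circle on this segment as diameter has centre (1, 1.5) and r² = 145/4 = 36.25.
Check P_1: distance² to centre = 1.25 ≤ 36.25, so it lies inside.
All remaining points lie in this disk, and no smaller disk contains both endpoints, so this is the minimum enclosing circle.
The points at distance exactly r from the centre are P_2, P_4 — 2 points.

P_2, P_4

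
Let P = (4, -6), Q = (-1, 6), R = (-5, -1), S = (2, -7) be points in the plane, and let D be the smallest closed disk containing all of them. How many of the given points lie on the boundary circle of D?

2

The minimum enclosing circle of a finite set is fixed by two of the points (as a diameter) or three (as a circumcircle).
The farthest pair is Q–S with squared distance 178. The circle on this segment as diameter has centre (0.5, -0.5) and r² = 178/4 = 44.5.
Check P: distance² to centre = 42.5 ≤ 44.5, so it lies inside.
All remaining points lie in this disk, and no smaller disk contains both endpoints, so this is the minimum enclosing circle.
The points at distance exactly r from the centre are Q, S — 2 points.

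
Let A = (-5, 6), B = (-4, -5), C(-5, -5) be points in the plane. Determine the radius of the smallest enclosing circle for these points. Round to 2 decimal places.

5.52

Side lengths²: AB² = 122, AC² = 121, BC² = 1.
Since AB² = 122 ≥ 121 + 1 = 122, the angle opposite AB is not acute, so the smallest enclosing circle has AB as diameter.
Centre = midpoint of AB = (-4.5, 0.5), r² = 122/4 = 30.5.
r = √(30.5) ≈ 5.52.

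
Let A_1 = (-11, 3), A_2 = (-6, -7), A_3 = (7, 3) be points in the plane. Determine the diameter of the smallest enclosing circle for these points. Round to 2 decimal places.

18.34

Side lengths²: A_1A_2² = 125, A_1A_3² = 324, A_2A_3² = 269.
Since A_1A_3² = 324 < 269 + 125 = 394, the triangle is acute, so the smallest enclosing circle is the circumcircle.
Circumcentre = (-2, 1.25), r² = 84.0625.
Diameter = 2r = 2√(84.0625) ≈ 18.34.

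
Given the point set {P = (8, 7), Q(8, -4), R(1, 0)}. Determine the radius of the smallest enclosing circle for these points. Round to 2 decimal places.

5.70

Side lengths²: PQ² = 121, PR² = 98, QR² = 65.
Since PQ² = 121 < 98 + 65 = 163, the triangle is acute, so the smallest enclosing circle is the circumcircle.
Circumcentre = (6.5, 1.5), r² = 32.5.
r = √(32.5) ≈ 5.70.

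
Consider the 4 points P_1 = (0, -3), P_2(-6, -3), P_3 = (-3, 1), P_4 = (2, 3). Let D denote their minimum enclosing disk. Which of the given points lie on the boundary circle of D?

A smallest enclosing disk is always determined by at most three of the input points on its boundary.
The farthest pair is P_2–P_4 with squared distance 100. The circle on this segment as diameter has centre (-2, 0) and r² = 100/4 = 25.
Check P_1: distance² to centre = 13 ≤ 25, so it lies inside.
All remaining points lie in this disk, and no smaller disk contains both endpoints, so this is the minimum enclosing circle.
The points at distance exactly r from the centre are P_2, P_4 — 2 points.

P_2, P_4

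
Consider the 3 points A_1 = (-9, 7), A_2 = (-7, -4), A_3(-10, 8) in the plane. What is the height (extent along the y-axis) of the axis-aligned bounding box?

12

max y = 8, min y = -4, so height = 12.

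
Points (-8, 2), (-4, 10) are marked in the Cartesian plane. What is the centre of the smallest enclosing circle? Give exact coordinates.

(-6, 6)

The smallest circle enclosing two points has them as diameter endpoints.
Centre = midpoint = (-6, 6); r² = |(-8, 2)−(-4, 10)|²/4 = 80/4 = 20.
Centre = (-6, 6).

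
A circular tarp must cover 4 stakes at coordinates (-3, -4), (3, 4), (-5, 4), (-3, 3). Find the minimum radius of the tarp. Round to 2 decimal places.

5.15

The minimum enclosing circle is determined by three boundary points: (-3, -4), (3, 4), (-5, 4).
Their circumcentre is (-1, 0.75) with r² = 26.5625.
The farthest remaining point (-3, 3) is at distance² 9.0625 ≤ 26.5625.
r = √(26.5625) ≈ 5.15.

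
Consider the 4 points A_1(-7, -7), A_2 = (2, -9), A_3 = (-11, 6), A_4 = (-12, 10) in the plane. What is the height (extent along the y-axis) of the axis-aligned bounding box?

19

max y = 10, min y = -9, so height = 19.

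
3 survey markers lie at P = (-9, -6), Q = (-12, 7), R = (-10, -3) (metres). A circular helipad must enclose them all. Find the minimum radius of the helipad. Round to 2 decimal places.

6.67

Side lengths²: PQ² = 178, PR² = 10, QR² = 104.
Since PQ² = 178 ≥ 104 + 10 = 114, the angle opposite PQ is not acute, so the smallest enclosing circle has PQ as diameter.
Centre = midpoint of PQ = (-10.5, 0.5), r² = 178/4 = 44.5.
r = √(44.5) ≈ 6.67.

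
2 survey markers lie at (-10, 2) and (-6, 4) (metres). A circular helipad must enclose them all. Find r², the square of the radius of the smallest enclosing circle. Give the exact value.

The smallest circle enclosing two points has them as diameter endpoints.
Centre = midpoint = (-8, 3); r² = |(-10, 2)−(-6, 4)|²/4 = 20/4 = 5.

5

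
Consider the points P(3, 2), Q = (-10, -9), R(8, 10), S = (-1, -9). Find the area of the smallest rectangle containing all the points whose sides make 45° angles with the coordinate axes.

In coordinates u = x + y, v = x − y the rectangle is axis-aligned; the map (x,y)→(u,v) scales areas by 2.
u-values: 5, -19, 18, -10; range = 18 − (-19) = 37.
v-values: 1, -1, -2, 8; range = 8 − (-2) = 10.
Area = (37 × 10) / 2 = 185.

185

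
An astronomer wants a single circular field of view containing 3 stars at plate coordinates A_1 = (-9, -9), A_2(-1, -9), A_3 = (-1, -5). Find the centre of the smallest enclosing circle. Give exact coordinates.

(-5, -7)

Side lengths²: A_1A_2² = 64, A_1A_3² = 80, A_2A_3² = 16.
Since A_1A_3² = 80 ≥ 64 + 16 = 80, the angle opposite A_1A_3 is not acute, so the smallest enclosing circle has A_1A_3 as diameter.
Centre = midpoint of A_1A_3 = (-5, -7), r² = 80/4 = 20.
Centre = (-5, -7).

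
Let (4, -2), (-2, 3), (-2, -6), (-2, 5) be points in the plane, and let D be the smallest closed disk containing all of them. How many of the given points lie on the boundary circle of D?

By Welzl's lemma the MEC is supported by two points (diametrically opposite) or three points (on a circumcircle).
The minimum enclosing circle is determined by three boundary points: (4, -2), (-2, -6), (-2, 5).
Their circumcentre is (-4/3, -0.5) with r² = 1105/36.
The farthest remaining point (-2, 3) is at distance² 457/36 ≤ 1105/36.
The points at distance exactly r from the centre are (4, -2), (-2, -6), (-2, 5) — 3 points.

3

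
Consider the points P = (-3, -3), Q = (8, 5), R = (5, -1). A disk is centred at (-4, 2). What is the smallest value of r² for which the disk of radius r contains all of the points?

153

The required radius is the distance from (-4, 2) to the farthest point.
Squared distances: 26, 153, 90.
Maximum is 153, attained at Q.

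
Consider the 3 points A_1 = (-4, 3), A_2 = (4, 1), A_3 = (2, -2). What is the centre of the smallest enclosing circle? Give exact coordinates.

Side lengths²: A_1A_2² = 68, A_1A_3² = 61, A_2A_3² = 13.
Since A_1A_2² = 68 < 61 + 13 = 74, the triangle is acute, so the smallest enclosing circle is the circumcircle.
Circumcentre = (-3/28, 11/7), r² = 13481/784.
Centre = (-3/28, 11/7).

(-3/28, 11/7)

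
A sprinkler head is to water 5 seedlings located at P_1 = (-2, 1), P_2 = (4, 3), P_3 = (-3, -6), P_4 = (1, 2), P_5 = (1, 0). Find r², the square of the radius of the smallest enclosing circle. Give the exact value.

32.5

The farthest pair is P_2–P_3 with squared distance 130. The circle on this segment as diameter has centre (0.5, -1.5) and r² = 130/4 = 32.5.
Check P_1: distance² to centre = 12.5 ≤ 32.5, so it lies inside.
All remaining points lie in this disk, and no smaller disk contains both endpoints, so this is the minimum enclosing circle.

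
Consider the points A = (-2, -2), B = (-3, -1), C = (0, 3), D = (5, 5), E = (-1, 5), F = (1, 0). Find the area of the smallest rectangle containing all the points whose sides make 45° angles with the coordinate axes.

49

In coordinates u = x + y, v = x − y the rectangle is axis-aligned; the map (x,y)→(u,v) scales areas by 2.
u-values: -4, -4, 3, 10, 4, 1; range = 10 − (-4) = 14.
v-values: 0, -2, -3, 0, -6, 1; range = 1 − (-6) = 7.
Area = (14 × 7) / 2 = 49.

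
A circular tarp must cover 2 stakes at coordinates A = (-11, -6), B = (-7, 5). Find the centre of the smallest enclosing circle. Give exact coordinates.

The smallest circle enclosing two points has them as diameter endpoints.
Centre = midpoint = (-9, -0.5); r² = |AB|²/4 = 137/4 = 34.25.
Centre = (-9, -0.5).

(-9, -0.5)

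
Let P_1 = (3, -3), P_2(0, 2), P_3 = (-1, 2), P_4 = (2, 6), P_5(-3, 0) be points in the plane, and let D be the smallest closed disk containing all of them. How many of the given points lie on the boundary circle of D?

A smallest enclosing disk is always determined by at most three of the input points on its boundary.
The minimum enclosing circle is determined by three boundary points: P_1, P_4, P_5.
Their circumcentre is (49/34, 47/34) with r² = 12505/578.
The farthest remaining point P_3 is at distance² 3665/578 ≤ 12505/578.
The points at distance exactly r from the centre are P_1, P_4, P_5 — 3 points.

3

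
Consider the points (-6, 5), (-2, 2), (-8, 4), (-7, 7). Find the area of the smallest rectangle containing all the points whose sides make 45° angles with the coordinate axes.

In coordinates u = x + y, v = x − y the rectangle is axis-aligned; the map (x,y)→(u,v) scales areas by 2.
u-values: -1, 0, -4, 0; range = 0 − (-4) = 4.
v-values: -11, -4, -12, -14; range = -4 − (-14) = 10.
Area = (4 × 10) / 2 = 20.

20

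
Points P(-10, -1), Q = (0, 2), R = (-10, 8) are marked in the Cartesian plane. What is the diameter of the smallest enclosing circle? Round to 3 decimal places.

12.175

Side lengths²: PQ² = 109, PR² = 81, QR² = 136.
Since QR² = 136 < 109 + 81 = 190, the triangle is acute, so the smallest enclosing circle is the circumcircle.
Circumcentre = (-5.9, 3.5), r² = 37.06.
Diameter = 2r = 2√(37.06) ≈ 12.175.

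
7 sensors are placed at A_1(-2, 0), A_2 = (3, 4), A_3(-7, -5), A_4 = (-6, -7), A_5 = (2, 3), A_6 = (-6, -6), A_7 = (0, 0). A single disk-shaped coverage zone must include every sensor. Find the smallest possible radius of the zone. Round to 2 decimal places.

7.11

A smallest enclosing disk is always determined by at most three of the input points on its boundary.
The farthest pair is A_2–A_4 with squared distance 202. The circle on this segment as diameter has centre (-1.5, -1.5) and r² = 202/4 = 50.5.
Check A_1: distance² to centre = 2.5 ≤ 50.5, so it lies inside.
All remaining points lie in this disk, and no smaller disk contains both endpoints, so this is the minimum enclosing circle.
r = √(50.5) ≈ 7.11.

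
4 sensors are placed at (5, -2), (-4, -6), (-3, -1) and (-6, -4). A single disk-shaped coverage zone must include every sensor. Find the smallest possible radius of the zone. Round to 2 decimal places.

5.59

The farthest pair is (5, -2)–(-6, -4) with squared distance 125. The circle on this segment as diameter has centre (-0.5, -3) and r² = 125/4 = 31.25.
Check (-4, -6): distance² to centre = 21.25 ≤ 31.25, so it lies inside.
All remaining points lie in this disk, and no smaller disk contains both endpoints, so this is the minimum enclosing circle.
r = √(31.25) ≈ 5.59.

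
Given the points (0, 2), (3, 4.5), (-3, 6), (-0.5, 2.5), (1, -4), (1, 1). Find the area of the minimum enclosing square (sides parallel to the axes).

The bounding box has width 6 and height 10.
An axis-aligned square enclosing the set must have side ≥ max(width, height).
So the minimum side is max(6, 10) = 10.
Area = 10² = 100.

100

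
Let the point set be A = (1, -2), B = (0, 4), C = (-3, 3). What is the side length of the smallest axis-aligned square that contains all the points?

The bounding box has width 4 and height 6.
An axis-aligned square enclosing the set must have side ≥ max(width, height).
So the minimum side is max(4, 6) = 6.

6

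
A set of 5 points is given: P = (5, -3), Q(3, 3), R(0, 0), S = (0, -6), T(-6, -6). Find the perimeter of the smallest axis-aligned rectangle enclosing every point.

40

Width = max x − min x = 5 − (-6) = 11.
Height = max y − min y = 3 − (-6) = 9.
Perimeter = 2(11 + 9) = 40.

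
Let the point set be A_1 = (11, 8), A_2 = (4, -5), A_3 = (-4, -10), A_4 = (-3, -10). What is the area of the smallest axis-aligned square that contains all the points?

The bounding box has width 15 and height 18.
An axis-aligned square enclosing the set must have side ≥ max(width, height).
So the minimum side is max(15, 18) = 18.
Area = 18² = 324.

324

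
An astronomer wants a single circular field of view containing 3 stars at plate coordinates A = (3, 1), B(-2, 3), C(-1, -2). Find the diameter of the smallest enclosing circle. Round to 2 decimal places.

Side lengths²: AB² = 29, AC² = 25, BC² = 26.
Since AB² = 29 < 26 + 25 = 51, the triangle is acute, so the smallest enclosing circle is the circumcircle.
Circumcentre = (1/46, 37/46), r² = 9425/1058.
Diameter = 2r = 2√(9425/1058) ≈ 5.97.

5.97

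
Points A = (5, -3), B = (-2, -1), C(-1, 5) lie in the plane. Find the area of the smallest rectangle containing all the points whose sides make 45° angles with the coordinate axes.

49

In coordinates u = x + y, v = x − y the rectangle is axis-aligned; the map (x,y)→(u,v) scales areas by 2.
u-values: 2, -3, 4; range = 4 − (-3) = 7.
v-values: 8, -1, -6; range = 8 − (-6) = 14.
Area = (7 × 14) / 2 = 49.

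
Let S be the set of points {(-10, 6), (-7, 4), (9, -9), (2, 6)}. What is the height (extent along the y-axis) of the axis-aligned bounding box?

max y = 6, min y = -9, so height = 15.

15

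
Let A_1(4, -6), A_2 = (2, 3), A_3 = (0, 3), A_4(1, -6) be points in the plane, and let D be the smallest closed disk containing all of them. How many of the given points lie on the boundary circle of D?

2

By Welzl's lemma the MEC is supported by two points (diametrically opposite) or three points (on a circumcircle).
The farthest pair is A_1–A_3 with squared distance 97. The circle on this segment as diameter has centre (2, -1.5) and r² = 97/4 = 24.25.
Check A_2: distance² to centre = 20.25 ≤ 24.25, so it lies inside.
All remaining points lie in this disk, and no smaller disk contains both endpoints, so this is the minimum enclosing circle.
The points at distance exactly r from the centre are A_1, A_3 — 2 points.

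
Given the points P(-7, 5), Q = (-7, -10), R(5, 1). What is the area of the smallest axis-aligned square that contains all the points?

225

The bounding box has width 12 and height 15.
An axis-aligned square enclosing the set must have side ≥ max(width, height).
So the minimum side is max(12, 15) = 15.
Area = 15² = 225.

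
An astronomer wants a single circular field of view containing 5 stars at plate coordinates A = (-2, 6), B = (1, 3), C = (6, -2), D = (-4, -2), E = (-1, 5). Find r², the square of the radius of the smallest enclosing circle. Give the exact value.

A smallest enclosing disk is always determined by at most three of the input points on its boundary.
The minimum enclosing circle is determined by three boundary points: A, C, D.
Their circumcentre is (1, 1) with r² = 34.
The farthest remaining point E is at distance² 20 ≤ 34.

34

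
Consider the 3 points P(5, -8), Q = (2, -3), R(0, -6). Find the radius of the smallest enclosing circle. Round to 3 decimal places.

Side lengths²: PQ² = 34, PR² = 29, QR² = 13.
Since PQ² = 34 < 29 + 13 = 42, the triangle is acute, so the smallest enclosing circle is the circumcircle.
Circumcentre = (113/38, -221/38), r² = 6409/722.
r = √(6409/722) ≈ 2.979.

2.979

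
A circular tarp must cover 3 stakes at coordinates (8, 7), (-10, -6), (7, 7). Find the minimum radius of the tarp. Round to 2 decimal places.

11.10

Call the three points A, B, C in the order given.
Side lengths²: AB² = 493, AC² = 1, BC² = 458.
Since AB² = 493 ≥ 458 + 1 = 459, the angle opposite AB is not acute, so the smallest enclosing circle has AB as diameter.
Centre = midpoint of AB = (-1, 0.5), r² = 493/4 = 123.25.
r = √(123.25) ≈ 11.10.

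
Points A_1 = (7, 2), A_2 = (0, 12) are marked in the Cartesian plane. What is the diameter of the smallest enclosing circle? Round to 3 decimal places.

12.207

The smallest circle enclosing two points has them as diameter endpoints.
Centre = midpoint = (3.5, 7); r² = |A_1A_2|²/4 = 149/4 = 37.25.
Diameter = 2r = 2√(37.25) ≈ 12.207.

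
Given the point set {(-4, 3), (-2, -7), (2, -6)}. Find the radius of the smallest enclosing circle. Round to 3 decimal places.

Call the three points A, B, C in the order given.
Side lengths²: AB² = 104, AC² = 117, BC² = 17.
Since AC² = 117 < 104 + 17 = 121, the triangle is acute, so the smallest enclosing circle is the circumcircle.
Circumcentre = (-17/14, -23/14), r² = 2873/98.
r = √(2873/98) ≈ 5.414.

5.414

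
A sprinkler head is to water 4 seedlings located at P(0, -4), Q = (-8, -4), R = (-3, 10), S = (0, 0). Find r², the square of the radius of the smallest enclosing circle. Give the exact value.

45305/784

By Welzl's lemma the MEC is supported by two points (diametrically opposite) or three points (on a circumcircle).
The minimum enclosing circle is determined by three boundary points: P, Q, R.
Their circumcentre is (-4, 69/28) with r² = 45305/784.
The farthest remaining point S is at distance² 17305/784 ≤ 45305/784.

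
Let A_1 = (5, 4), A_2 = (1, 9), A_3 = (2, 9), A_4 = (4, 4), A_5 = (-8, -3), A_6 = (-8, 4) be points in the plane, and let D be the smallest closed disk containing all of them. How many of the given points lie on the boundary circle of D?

The minimum enclosing circle is determined by three boundary points: A_1, A_3, A_5.
Their circumcentre is (-117/43, 119/43) with r² = 113033/1849.
The farthest remaining point A_2 is at distance² 97424/1849 ≤ 113033/1849.
The points at distance exactly r from the centre are A_1, A_3, A_5 — 3 points.

3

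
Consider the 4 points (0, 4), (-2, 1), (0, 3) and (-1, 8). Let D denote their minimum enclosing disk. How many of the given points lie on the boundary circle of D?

By Welzl's lemma the MEC is supported by two points (diametrically opposite) or three points (on a circumcircle).
The farthest pair is (-2, 1)–(-1, 8) with squared distance 50. The circle on this segment as diameter has centre (-1.5, 4.5) and r² = 50/4 = 12.5.
Check (0, 4): distance² to centre = 2.5 ≤ 12.5, so it lies inside.
All remaining points lie in this disk, and no smaller disk contains both endpoints, so this is the minimum enclosing circle.
The points at distance exactly r from the centre are (-2, 1), (-1, 8) — 2 points.

2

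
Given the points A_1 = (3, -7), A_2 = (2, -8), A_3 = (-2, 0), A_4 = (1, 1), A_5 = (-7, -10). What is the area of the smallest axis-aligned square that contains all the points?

121

The bounding box has width 10 and height 11.
An axis-aligned square enclosing the set must have side ≥ max(width, height).
So the minimum side is max(10, 11) = 11.
Area = 11² = 121.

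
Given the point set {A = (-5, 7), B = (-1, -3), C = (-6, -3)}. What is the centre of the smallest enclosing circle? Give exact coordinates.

(-3.5, 1.8)

Side lengths²: AB² = 116, AC² = 101, BC² = 25.
Since AB² = 116 < 101 + 25 = 126, the triangle is acute, so the smallest enclosing circle is the circumcircle.
Circumcentre = (-3.5, 1.8), r² = 29.29.
Centre = (-3.5, 1.8).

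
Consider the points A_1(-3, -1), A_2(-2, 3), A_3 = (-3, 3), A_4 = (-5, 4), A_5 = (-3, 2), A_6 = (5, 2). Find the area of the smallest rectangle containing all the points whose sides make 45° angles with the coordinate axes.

In coordinates u = x + y, v = x − y the rectangle is axis-aligned; the map (x,y)→(u,v) scales areas by 2.
u-values: -4, 1, 0, -1, -1, 7; range = 7 − (-4) = 11.
v-values: -2, -5, -6, -9, -5, 3; range = 3 − (-9) = 12.
Area = (11 × 12) / 2 = 66.

66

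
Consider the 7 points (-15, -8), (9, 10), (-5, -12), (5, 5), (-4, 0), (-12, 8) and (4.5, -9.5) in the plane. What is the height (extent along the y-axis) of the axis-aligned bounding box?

22

max y = 10, min y = -12, so height = 22.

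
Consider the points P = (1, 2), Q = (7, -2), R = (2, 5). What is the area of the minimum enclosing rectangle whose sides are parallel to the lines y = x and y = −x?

In coordinates u = x + y, v = x − y the rectangle is axis-aligned; the map (x,y)→(u,v) scales areas by 2.
u-values: 3, 5, 7; range = 7 − 3 = 4.
v-values: -1, 9, -3; range = 9 − (-3) = 12.
Area = (4 × 12) / 2 = 24.

24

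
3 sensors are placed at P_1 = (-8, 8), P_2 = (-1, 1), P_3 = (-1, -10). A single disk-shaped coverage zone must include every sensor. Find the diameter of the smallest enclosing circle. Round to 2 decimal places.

Side lengths²: P_1P_2² = 98, P_1P_3² = 373, P_2P_3² = 121.
Since P_1P_3² = 373 ≥ 121 + 98 = 219, the angle opposite P_1P_3 is not acute, so the smallest enclosing circle has P_1P_3 as diameter.
Centre = midpoint of P_1P_3 = (-4.5, -1), r² = 373/4 = 93.25.
Diameter = 2r = 2√(93.25) ≈ 19.31.

19.31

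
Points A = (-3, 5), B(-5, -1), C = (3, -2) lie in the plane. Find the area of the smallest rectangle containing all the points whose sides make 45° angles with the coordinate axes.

In coordinates u = x + y, v = x − y the rectangle is axis-aligned; the map (x,y)→(u,v) scales areas by 2.
u-values: 2, -6, 1; range = 2 − (-6) = 8.
v-values: -8, -4, 5; range = 5 − (-8) = 13.
Area = (8 × 13) / 2 = 52.

52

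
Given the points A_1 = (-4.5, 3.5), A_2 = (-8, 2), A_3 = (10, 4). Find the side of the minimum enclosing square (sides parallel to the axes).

18

The bounding box has width 18 and height 2.
An axis-aligned square enclosing the set must have side ≥ max(width, height).
So the minimum side is max(18, 2) = 18.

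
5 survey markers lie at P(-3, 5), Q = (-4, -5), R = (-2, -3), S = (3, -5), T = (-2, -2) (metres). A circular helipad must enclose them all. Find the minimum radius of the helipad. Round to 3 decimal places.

A smallest enclosing disk is always determined by at most three of the input points on its boundary.
The minimum enclosing circle is determined by three boundary points: P, Q, S.
Their circumcentre is (-0.5, -0.3) with r² = 34.34.
The farthest remaining point R is at distance² 9.54 ≤ 34.34.
r = √(34.34) ≈ 5.860.

5.860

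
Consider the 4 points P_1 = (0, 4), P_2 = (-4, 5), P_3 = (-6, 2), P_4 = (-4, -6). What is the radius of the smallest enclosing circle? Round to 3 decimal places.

5.551

By Welzl's lemma the MEC is supported by two points (diametrically opposite) or three points (on a circumcircle).
The minimum enclosing circle is determined by three boundary points: P_1, P_2, P_4.
Their circumcentre is (-3.25, -0.5) with r² = 30.8125.
The farthest remaining point P_3 is at distance² 13.8125 ≤ 30.8125.
r = √(30.8125) ≈ 5.551.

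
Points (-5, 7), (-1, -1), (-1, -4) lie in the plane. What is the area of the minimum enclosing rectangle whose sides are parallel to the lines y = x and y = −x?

In coordinates u = x + y, v = x − y the rectangle is axis-aligned; the map (x,y)→(u,v) scales areas by 2.
u-values: 2, -2, -5; range = 2 − (-5) = 7.
v-values: -12, 0, 3; range = 3 − (-12) = 15.
Area = (7 × 15) / 2 = 52.5.

52.5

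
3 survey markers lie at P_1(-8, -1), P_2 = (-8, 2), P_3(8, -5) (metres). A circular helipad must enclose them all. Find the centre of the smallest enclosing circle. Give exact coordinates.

Side lengths²: P_1P_2² = 9, P_1P_3² = 272, P_2P_3² = 305.
Since P_2P_3² = 305 ≥ 272 + 9 = 281, the angle opposite P_2P_3 is not acute, so the smallest enclosing circle has P_2P_3 as diameter.
Centre = midpoint of P_2P_3 = (0, -1.5), r² = 305/4 = 76.25.
Centre = (0, -1.5).

(0, -1.5)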